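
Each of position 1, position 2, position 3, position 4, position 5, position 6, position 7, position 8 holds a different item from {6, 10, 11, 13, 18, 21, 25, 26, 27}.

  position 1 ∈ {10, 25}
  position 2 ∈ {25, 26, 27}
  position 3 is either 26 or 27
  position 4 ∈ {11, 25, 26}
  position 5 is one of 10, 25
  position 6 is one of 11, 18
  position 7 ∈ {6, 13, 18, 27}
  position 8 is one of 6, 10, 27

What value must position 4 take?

11

Among the 8 variables, 13 fits only position 7 (and all 8 values in {6, 10, 11, 13, 18, 25, 26, 27} must be used), so position 7 = 13.
The 7 still-open variables draw from only 7 values {6, 10, 11, 18, 25, 26, 27}, so each is used; only position 8 can be 6, hence position 8 = 6.
The 6 still-open variables together cover exactly {10, 11, 18, 25, 26, 27} — 6 values for 6 variables — and 18 appears only in position 6's list, so position 6 = 18.
The 5 still-open variables together cover exactly {10, 11, 25, 26, 27} — 5 values for 5 variables — and 11 appears only in position 4's list, so position 4 = 11.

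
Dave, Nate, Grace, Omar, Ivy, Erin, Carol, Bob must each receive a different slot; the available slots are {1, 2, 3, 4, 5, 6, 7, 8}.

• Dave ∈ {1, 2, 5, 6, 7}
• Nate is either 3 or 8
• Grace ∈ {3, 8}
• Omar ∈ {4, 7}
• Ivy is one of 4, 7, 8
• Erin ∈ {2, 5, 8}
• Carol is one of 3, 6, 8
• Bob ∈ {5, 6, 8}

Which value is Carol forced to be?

6

The 8 variables together cover exactly {1, 2, 3, 4, 5, 6, 7, 8} — 8 values for 8 variables — and 1 appears only in Dave's list, so Dave = 1.
Among the 7 still-open variables, 2 fits only Erin (and all 7 values in {2, 3, 4, 5, 6, 7, 8} must be used), so Erin = 2.
The 6 still-open variables draw from only 6 values {3, 4, 5, 6, 7, 8}, so each is used; only Bob can be 5, hence Bob = 5.
The 5 still-open variables together cover exactly {3, 4, 6, 7, 8} — 5 values for 5 variables — and 6 appears only in Carol's list, so Carol = 6.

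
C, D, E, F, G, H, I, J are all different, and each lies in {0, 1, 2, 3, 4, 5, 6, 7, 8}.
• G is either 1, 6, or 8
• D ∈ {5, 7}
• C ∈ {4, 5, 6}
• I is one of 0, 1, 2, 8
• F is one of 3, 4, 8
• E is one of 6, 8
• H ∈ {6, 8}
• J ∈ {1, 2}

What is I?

The 2 variables E and H are confined to {6, 8}, which locks those values in; drop them from C, F, G, I.
G's domain is down to {1}, so G = 1. Eliminate 1 elsewhere: I, J.
J has just one choice, so J = 2. So I can't be 2.
So I = 0.

0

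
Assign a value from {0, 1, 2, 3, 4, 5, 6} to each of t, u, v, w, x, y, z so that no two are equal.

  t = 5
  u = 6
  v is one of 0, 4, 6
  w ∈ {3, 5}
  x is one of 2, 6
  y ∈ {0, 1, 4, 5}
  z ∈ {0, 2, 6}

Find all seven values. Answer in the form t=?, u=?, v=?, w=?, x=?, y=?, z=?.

t=5, u=6, v=4, w=3, x=2, y=1, z=0

t's domain is down to {5}, so t = 5. Remove 5 from w, y.
That leaves u = 6. Remove 6 from v, x, z.
w must be 3 (only option left).
x has just one choice, so x = 2. Strike 2 from z.
z has just one choice, so z = 0. Remove 0 from v, y.
v has just one choice, so v = 4. Remove 4 from y.
y's domain is down to {1}, so y = 1.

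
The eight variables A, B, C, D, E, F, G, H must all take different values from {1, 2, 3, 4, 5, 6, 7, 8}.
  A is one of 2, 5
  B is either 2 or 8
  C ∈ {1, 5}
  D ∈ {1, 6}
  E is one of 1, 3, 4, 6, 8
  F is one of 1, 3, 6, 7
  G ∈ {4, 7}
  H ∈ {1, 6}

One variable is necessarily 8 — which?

D and H share exactly the 2 values {1, 6}; by pigeonhole those values go to them, so strike 1, 6 from C, E, F.
That leaves C = 5. Eliminate 5 elsewhere: A.
A has just one choice, so A = 2. Remove 2 from B.
So 8 goes to B.

B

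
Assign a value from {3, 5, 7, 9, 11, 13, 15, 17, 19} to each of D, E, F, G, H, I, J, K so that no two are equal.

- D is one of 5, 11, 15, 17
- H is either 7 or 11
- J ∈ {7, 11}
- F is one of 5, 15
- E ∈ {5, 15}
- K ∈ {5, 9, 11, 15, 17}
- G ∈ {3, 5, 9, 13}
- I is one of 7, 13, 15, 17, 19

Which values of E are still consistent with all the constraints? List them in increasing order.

The 2 variables E and F are confined to {5, 15}, which locks those values in; drop them from D, G, I, K.
The 2 variables H and J are confined to {7, 11}, which locks those values in; drop them from D, I, K.
That leaves D = 17. Remove 17 from I, K.
That leaves K = 9. Eliminate 9 elsewhere: G.
No further eliminations apply; E can still be any of 5, 15.

5, 15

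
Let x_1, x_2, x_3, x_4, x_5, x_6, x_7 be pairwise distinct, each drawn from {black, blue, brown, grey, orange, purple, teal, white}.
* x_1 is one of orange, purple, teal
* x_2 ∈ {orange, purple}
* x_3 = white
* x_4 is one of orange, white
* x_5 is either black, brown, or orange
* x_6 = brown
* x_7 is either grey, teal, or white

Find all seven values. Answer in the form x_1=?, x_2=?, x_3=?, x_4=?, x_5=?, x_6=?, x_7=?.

x_1=teal, x_2=purple, x_3=white, x_4=orange, x_5=black, x_6=brown, x_7=grey

x_3 must be white (only option left). Strike white from x_4, x_7.
x_4 must be orange (only option left). Eliminate orange elsewhere: x_1, x_2, x_5.
x_6 has just one choice, so x_6 = brown. Remove brown from x_5.
That leaves x_2 = purple. Strike purple from x_1.
x_5's domain is down to {black}, so x_5 = black.
x_1 must be teal (only option left). Strike teal from x_7.
That leaves x_7 = grey.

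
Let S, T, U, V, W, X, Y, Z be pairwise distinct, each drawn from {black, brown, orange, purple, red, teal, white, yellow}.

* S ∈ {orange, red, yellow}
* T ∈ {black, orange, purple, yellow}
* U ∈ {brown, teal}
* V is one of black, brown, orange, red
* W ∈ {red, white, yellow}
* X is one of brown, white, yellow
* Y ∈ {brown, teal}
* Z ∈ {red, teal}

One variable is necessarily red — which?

The 8 variables together cover exactly {black, brown, orange, purple, red, teal, white, yellow} — 8 values for 8 variables — and purple appears only in T's list, so T = purple.
The 7 still-open variables together cover exactly {black, brown, orange, red, teal, white, yellow} — 7 values for 7 variables — and black appears only in V's list, so V = black.
The 6 still-open variables draw from only 6 values {brown, orange, red, teal, white, yellow}, so each is used; only S can be orange, hence S = orange.
U and Y share exactly the 2 values {brown, teal}; by pigeonhole those values go to them, so strike brown, teal from X, Z.
So red goes to Z.

Z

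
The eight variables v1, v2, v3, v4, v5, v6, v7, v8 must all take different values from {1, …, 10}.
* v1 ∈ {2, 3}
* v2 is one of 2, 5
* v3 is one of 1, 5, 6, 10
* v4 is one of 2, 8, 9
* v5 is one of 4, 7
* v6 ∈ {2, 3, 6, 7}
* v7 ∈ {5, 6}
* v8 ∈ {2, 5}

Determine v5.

4

v2 and v8 between them cover only {2, 5} — a naked pair. Remove those values from v1, v3, v4, v6, v7.
v1 must be 3 (only option left). Eliminate 3 elsewhere: v6.
v7 has just one choice, so v7 = 6. So v3, v6 can't be 6.
v6's domain is down to {7}, so v6 = 7. So v5 can't be 7.
So v5 = 4.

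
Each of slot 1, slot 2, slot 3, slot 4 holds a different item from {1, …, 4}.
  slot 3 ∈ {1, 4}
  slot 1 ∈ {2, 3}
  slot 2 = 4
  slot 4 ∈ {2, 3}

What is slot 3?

slot 2 has just one choice, so slot 2 = 4. Remove 4 from slot 3.
So slot 3 = 1.

1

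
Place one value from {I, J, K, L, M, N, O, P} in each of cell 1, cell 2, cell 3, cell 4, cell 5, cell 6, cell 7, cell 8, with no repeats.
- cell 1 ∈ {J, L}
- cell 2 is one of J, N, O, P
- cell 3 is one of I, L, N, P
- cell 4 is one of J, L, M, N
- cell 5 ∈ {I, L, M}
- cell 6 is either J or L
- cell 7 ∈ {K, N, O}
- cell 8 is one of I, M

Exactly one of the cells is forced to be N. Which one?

Among the 8 variables, K fits only cell 7 (and all 8 values in {I, J, K, L, M, N, O, P} must be used), so cell 7 = K.
Among the 7 still-open variables, O fits only cell 2 (and all 7 values in {I, J, L, M, N, O, P} must be used), so cell 2 = O.
The 6 still-open variables draw from only 6 values {I, J, L, M, N, P}, so each is used; only cell 3 can be P, hence cell 3 = P.
The 5 still-open variables draw from only 5 values {I, J, L, M, N}, so each is used; only cell 4 can be N, hence cell 4 = N.

cell 4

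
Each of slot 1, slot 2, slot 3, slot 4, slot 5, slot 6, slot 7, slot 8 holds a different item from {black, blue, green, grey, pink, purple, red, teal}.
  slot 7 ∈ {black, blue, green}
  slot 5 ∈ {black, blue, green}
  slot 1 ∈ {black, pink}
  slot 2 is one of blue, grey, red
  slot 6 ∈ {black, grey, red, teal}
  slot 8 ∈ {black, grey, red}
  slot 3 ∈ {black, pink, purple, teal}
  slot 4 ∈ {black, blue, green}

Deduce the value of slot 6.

Among the 8 variables, purple fits only slot 3 (and all 8 values in {black, blue, green, grey, pink, purple, red, teal} must be used), so slot 3 = purple.
The 7 still-open variables together cover exactly {black, blue, green, grey, pink, red, teal} — 7 values for 7 variables — and pink appears only in slot 1's list, so slot 1 = pink.
The 6 still-open variables draw from only 6 values {black, blue, green, grey, red, teal}, so each is used; only slot 6 can be teal, hence slot 6 = teal.

teal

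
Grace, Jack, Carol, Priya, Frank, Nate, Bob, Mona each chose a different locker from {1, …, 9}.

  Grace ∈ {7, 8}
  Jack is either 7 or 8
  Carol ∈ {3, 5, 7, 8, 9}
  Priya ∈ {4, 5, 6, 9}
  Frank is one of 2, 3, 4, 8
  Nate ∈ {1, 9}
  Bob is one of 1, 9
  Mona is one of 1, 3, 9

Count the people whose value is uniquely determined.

2

The 2 variables Grace and Jack are confined to {7, 8}, which locks those values in; drop them from Carol, Frank.
The 2 variables Nate and Bob are confined to {1, 9}, which locks those values in; drop them from Carol, Priya, Mona.
Mona must be 3 (only option left). Strike 3 from Carol, Frank.
Carol must be 5 (only option left). Remove 5 from Priya.
Determined: Carol=5, Mona=3. The other people each still have more than one consistent value. That makes 2.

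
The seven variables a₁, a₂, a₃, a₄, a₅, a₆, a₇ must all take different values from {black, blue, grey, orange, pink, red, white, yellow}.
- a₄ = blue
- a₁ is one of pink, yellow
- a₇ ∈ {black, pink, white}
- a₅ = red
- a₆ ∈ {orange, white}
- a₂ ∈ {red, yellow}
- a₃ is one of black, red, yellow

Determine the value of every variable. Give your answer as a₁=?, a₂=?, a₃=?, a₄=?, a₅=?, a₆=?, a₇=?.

a₄ must be blue (only option left).
a₅ must be red (only option left). Remove red from a₂, a₃.
a₂ has just one choice, so a₂ = yellow. Remove yellow from a₁, a₃.
a₃ has just one choice, so a₃ = black. Eliminate black elsewhere: a₇.
a₁'s domain is down to {pink}, so a₁ = pink. Remove pink from a₇.
a₇'s domain is down to {white}, so a₇ = white. So a₆ can't be white.
a₆'s domain is down to {orange}, so a₆ = orange.

a₁=pink, a₂=yellow, a₃=black, a₄=blue, a₅=red, a₆=orange, a₇=white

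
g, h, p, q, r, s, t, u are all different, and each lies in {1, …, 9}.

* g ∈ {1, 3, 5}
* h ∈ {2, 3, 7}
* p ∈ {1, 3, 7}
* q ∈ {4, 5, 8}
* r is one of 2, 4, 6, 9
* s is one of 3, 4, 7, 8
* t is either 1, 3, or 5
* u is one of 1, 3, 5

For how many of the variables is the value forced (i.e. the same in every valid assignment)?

The 3 variables g, t, u are confined to {1, 3, 5}, which locks those values in; drop them from h, p, q, s.
p has just one choice, so p = 7. Strike 7 from h, s.
That leaves h = 2. Strike 2 from r.
q and s between them cover only {4, 8} — a naked pair. Remove those values from r.
Determined: h=2, p=7. The other variables each still have more than one consistent value. That makes 2.

2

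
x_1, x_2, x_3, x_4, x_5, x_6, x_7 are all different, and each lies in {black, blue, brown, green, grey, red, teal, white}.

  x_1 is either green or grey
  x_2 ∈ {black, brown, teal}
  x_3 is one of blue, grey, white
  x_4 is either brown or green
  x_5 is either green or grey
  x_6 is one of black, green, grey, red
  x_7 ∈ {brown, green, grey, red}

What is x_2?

teal

The 2 variables x_1 and x_5 are confined to {green, grey}, which locks those values in; drop them from x_3, x_4, x_6, x_7.
That leaves x_4 = brown. Eliminate brown elsewhere: x_2, x_7.
That leaves x_7 = red. Strike red from x_6.
x_6's domain is down to {black}, so x_6 = black. So x_2 can't be black.
So x_2 = teal.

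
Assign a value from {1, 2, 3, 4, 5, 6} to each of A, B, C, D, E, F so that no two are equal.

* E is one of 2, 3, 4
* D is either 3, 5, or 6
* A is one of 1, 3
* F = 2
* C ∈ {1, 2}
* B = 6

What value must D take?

B must be 6 (only option left). So D can't be 6.
F has just one choice, so F = 2. Remove 2 from C, E.
C has just one choice, so C = 1. Strike 1 from A.
A must be 3 (only option left). Strike 3 from D, E.
So D = 5.

5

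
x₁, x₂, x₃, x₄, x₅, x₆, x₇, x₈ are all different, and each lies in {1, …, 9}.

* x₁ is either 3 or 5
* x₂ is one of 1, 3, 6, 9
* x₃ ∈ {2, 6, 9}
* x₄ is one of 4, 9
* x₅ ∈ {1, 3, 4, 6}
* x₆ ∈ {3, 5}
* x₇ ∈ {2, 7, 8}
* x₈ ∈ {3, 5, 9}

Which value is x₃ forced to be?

x₁ and x₆ between them cover only {3, 5} — a naked pair. Remove those values from x₂, x₅, x₈.
That leaves x₈ = 9. So x₂, x₃, x₄ can't be 9.
x₄'s domain is down to {4}, so x₄ = 4. Strike 4 from x₅.
The 2 variables x₂ and x₅ are confined to {1, 6}, which locks those values in; drop them from x₃.
So x₃ = 2.

2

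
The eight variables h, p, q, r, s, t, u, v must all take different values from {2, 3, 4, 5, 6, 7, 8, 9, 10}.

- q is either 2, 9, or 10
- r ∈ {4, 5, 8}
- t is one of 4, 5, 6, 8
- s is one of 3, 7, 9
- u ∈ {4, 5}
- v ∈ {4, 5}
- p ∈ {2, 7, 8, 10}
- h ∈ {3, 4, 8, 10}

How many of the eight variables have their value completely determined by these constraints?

2

u and v between them cover only {4, 5} — a naked pair. Remove those values from h, r, t.
r has just one choice, so r = 8. So h, p, t can't be 8.
t must be 6 (only option left).
Determined: r=8, t=6. The other variables each still have more than one consistent value. That makes 2.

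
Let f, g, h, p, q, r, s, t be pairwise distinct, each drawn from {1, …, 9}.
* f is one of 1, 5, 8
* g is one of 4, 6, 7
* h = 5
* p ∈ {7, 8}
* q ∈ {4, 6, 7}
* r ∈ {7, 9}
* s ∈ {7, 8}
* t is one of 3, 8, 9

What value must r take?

h has just one choice, so h = 5. So f can't be 5.
The 7 still-open variables together cover exactly {1, 3, 4, 6, 7, 8, 9} — 7 values for 7 variables — and 1 appears only in f's list, so f = 1.
The 6 still-open variables draw from only 6 values {3, 4, 6, 7, 8, 9}, so each is used; only t can be 3, hence t = 3.
The 5 still-open variables together cover exactly {4, 6, 7, 8, 9} — 5 values for 5 variables — and 9 appears only in r's list, so r = 9.

9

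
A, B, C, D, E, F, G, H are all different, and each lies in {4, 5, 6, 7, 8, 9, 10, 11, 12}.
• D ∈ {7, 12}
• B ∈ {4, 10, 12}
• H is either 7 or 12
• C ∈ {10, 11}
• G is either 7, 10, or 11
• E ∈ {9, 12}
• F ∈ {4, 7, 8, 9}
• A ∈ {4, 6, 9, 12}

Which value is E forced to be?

Among the 8 variables, 6 fits only A (and all 8 values in {4, 6, 7, 8, 9, 10, 11, 12} must be used), so A = 6.
Among the 7 still-open variables, 8 fits only F (and all 7 values in {4, 7, 8, 9, 10, 11, 12} must be used), so F = 8.
Among the 6 still-open variables, 4 fits only B (and all 6 values in {4, 7, 9, 10, 11, 12} must be used), so B = 4.
The 5 still-open variables together cover exactly {7, 9, 10, 11, 12} — 5 values for 5 variables — and 9 appears only in E's list, so E = 9.

9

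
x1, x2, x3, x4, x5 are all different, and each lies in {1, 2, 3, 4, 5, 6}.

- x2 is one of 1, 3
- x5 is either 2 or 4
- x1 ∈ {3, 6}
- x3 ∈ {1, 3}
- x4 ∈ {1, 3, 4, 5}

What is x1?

x2 and x3 share exactly the 2 values {1, 3}; by pigeonhole those values go to them, so strike 1, 3 from x1, x4.
So x1 = 6.

6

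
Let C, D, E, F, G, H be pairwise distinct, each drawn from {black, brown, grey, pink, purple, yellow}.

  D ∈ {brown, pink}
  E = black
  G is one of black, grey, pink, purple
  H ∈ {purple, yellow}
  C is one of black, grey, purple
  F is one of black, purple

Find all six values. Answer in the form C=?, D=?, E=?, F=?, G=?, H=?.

C=grey, D=brown, E=black, F=purple, G=pink, H=yellow

E's domain is down to {black}, so E = black. So C, F, G can't be black.
F must be purple (only option left). Eliminate purple elsewhere: C, G, H.
H has just one choice, so H = yellow.
That leaves C = grey. Eliminate grey elsewhere: G.
G's domain is down to {pink}, so G = pink. Eliminate pink elsewhere: D.
D has just one choice, so D = brown.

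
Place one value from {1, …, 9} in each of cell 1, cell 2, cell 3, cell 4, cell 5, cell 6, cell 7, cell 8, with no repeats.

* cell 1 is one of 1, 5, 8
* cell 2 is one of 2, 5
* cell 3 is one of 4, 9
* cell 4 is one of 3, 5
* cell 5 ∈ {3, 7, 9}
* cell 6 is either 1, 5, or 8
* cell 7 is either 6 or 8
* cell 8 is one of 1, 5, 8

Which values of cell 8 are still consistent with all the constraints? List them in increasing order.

The 3 variables cell 1, cell 6, cell 8 are confined to {1, 5, 8}, which locks those values in; drop them from cell 2, cell 4, cell 7.
cell 2 has just one choice, so cell 2 = 2.
cell 4's domain is down to {3}, so cell 4 = 3. Strike 3 from cell 5.
That leaves cell 7 = 6.
No further eliminations apply; cell 8 can still be any of 1, 5, 8.

1, 5, 8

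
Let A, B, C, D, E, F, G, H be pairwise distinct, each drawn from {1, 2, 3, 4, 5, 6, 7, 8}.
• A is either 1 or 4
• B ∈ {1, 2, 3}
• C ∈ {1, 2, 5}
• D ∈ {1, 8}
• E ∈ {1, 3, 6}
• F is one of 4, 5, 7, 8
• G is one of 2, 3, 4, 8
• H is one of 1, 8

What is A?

4

Among the 8 variables, 6 fits only E (and all 8 values in {1, 2, 3, 4, 5, 6, 7, 8} must be used), so E = 6.
Among the 7 still-open variables, 7 fits only F (and all 7 values in {1, 2, 3, 4, 5, 7, 8} must be used), so F = 7.
The 6 still-open variables together cover exactly {1, 2, 3, 4, 5, 8} — 6 values for 6 variables — and 5 appears only in C's list, so C = 5.
D and H share exactly the 2 values {1, 8}; by pigeonhole those values go to them, so strike 1, 8 from A, B, G.
So A = 4.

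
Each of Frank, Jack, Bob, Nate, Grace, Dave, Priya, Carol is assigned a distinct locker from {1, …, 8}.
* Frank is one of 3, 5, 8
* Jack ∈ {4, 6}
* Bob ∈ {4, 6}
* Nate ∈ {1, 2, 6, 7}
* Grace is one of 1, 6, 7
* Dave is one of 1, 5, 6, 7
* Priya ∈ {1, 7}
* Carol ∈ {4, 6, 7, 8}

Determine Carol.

Among the 8 variables, 2 fits only Nate (and all 8 values in {1, 2, 3, 4, 5, 6, 7, 8} must be used), so Nate = 2.
Among the 7 still-open variables, 3 fits only Frank (and all 7 values in {1, 3, 4, 5, 6, 7, 8} must be used), so Frank = 3.
Among the 6 still-open variables, 5 fits only Dave (and all 6 values in {1, 4, 5, 6, 7, 8} must be used), so Dave = 5.
The 5 still-open variables draw from only 5 values {1, 4, 6, 7, 8}, so each is used; only Carol can be 8, hence Carol = 8.

8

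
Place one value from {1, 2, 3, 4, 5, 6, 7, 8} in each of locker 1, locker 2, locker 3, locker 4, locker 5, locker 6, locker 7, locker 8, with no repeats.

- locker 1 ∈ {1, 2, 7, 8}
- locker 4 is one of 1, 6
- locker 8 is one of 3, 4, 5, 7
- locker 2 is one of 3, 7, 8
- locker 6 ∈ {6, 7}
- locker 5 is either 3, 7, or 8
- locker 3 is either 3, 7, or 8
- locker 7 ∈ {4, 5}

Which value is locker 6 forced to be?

Among the 8 variables, 2 fits only locker 1 (and all 8 values in {1, 2, 3, 4, 5, 6, 7, 8} must be used), so locker 1 = 2.
Among the 7 still-open variables, 1 fits only locker 4 (and all 7 values in {1, 3, 4, 5, 6, 7, 8} must be used), so locker 4 = 1.
The 6 still-open variables draw from only 6 values {3, 4, 5, 6, 7, 8}, so each is used; only locker 6 can be 6, hence locker 6 = 6.

6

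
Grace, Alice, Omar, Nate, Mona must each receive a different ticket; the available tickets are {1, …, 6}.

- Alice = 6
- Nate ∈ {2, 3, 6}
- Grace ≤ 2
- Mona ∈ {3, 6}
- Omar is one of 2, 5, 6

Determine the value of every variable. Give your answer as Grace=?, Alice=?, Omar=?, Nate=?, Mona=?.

Grace=1, Alice=6, Omar=5, Nate=2, Mona=3

Alice must be 6 (only option left). Remove 6 from Omar, Nate, Mona.
That leaves Mona = 3. Eliminate 3 elsewhere: Nate.
Nate has just one choice, so Nate = 2. Remove 2 from Grace, Omar.
That leaves Grace = 1.
Omar has just one choice, so Omar = 5.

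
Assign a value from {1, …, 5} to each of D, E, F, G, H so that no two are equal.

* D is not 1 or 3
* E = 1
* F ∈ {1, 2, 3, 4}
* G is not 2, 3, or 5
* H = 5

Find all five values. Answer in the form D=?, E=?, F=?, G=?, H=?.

D=2, E=1, F=3, G=4, H=5

E must be 1 (only option left). Eliminate 1 elsewhere: F, G.
G has just one choice, so G = 4. Remove 4 from D, F.
H must be 5 (only option left). Remove 5 from D.
D has just one choice, so D = 2. Eliminate 2 elsewhere: F.
That leaves F = 3.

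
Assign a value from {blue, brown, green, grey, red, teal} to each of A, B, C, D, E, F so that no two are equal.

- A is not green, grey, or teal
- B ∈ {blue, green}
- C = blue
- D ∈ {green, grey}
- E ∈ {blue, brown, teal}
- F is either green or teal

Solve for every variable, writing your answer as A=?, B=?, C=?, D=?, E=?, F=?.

C must be blue (only option left). Strike blue from A, B, E.
B must be green (only option left). Eliminate green elsewhere: D, F.
D must be grey (only option left).
F's domain is down to {teal}, so F = teal. Strike teal from E.
That leaves E = brown. So A can't be brown.
A's domain is down to {red}, so A = red.

A=red, B=green, C=blue, D=grey, E=brown, F=teal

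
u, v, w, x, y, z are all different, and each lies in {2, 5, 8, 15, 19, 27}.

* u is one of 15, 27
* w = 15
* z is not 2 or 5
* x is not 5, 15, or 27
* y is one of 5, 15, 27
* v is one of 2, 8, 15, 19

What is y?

w has just one choice, so w = 15. Strike 15 from u, v, y, z.
u's domain is down to {27}, so u = 27. Strike 27 from y, z.
So y = 5.

5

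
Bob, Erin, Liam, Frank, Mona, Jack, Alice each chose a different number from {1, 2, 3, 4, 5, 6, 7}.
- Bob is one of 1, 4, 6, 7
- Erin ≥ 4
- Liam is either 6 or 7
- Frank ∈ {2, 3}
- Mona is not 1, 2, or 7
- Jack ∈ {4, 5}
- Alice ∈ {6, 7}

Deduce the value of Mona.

3

The 7 variables draw from only 7 values {1, 2, 3, 4, 5, 6, 7}, so each is used; only Bob can be 1, hence Bob = 1.
The 6 still-open variables draw from only 6 values {2, 3, 4, 5, 6, 7}, so each is used; only Frank can be 2, hence Frank = 2.
The 5 still-open variables together cover exactly {3, 4, 5, 6, 7} — 5 values for 5 variables — and 3 appears only in Mona's list, so Mona = 3.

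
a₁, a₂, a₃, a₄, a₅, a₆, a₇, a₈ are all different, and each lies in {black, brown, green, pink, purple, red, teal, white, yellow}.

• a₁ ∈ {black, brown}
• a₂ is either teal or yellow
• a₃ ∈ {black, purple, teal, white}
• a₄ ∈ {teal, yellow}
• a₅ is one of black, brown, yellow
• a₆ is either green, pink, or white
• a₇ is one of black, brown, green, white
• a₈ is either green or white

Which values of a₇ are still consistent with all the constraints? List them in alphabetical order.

Among the 8 variables, pink fits only a₆ (and all 8 values in {black, brown, green, pink, purple, teal, white, yellow} must be used), so a₆ = pink.
Among the 7 still-open variables, purple fits only a₃ (and all 7 values in {black, brown, green, purple, teal, white, yellow} must be used), so a₃ = purple.
a₂ and a₄ between them cover only {teal, yellow} — a naked pair. Remove those values from a₅.
The 2 variables a₁ and a₅ are confined to {black, brown}, which locks those values in; drop them from a₇.
No further eliminations apply; a₇ can still be any of green, white.

green, white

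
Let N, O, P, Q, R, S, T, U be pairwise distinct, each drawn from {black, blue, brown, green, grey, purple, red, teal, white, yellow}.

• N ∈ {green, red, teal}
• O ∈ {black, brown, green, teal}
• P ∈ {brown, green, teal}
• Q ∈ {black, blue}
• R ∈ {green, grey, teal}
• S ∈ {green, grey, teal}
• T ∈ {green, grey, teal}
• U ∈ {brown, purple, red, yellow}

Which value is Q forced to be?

blue

R, S, T between them cover only {green, grey, teal} — a naked triple. Remove those values from N, O, P.
N must be red (only option left). So U can't be red.
That leaves P = brown. Remove brown from O, U.
O's domain is down to {black}, so O = black. Eliminate black elsewhere: Q.
So Q = blue.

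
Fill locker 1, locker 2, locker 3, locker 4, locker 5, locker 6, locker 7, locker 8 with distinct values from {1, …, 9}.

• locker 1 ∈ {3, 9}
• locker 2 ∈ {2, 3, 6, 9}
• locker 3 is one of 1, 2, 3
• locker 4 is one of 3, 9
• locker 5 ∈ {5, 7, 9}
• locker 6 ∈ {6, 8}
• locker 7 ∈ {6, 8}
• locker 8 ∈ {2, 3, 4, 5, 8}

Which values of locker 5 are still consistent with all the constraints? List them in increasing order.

locker 1 and locker 4 share exactly the 2 values {3, 9}; by pigeonhole those values go to them, so strike 3, 9 from locker 2, locker 3, locker 5, locker 8.
locker 6 and locker 7 share exactly the 2 values {6, 8}; by pigeonhole those values go to them, so strike 6, 8 from locker 2, locker 8.
That leaves locker 2 = 2. Remove 2 from locker 3, locker 8.
locker 3's domain is down to {1}, so locker 3 = 1.
No further eliminations apply; locker 5 can still be any of 5, 7.

5, 7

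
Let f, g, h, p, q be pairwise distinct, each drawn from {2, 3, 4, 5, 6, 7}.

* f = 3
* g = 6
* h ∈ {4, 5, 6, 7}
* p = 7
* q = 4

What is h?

f has just one choice, so f = 3.
That leaves g = 6. Strike 6 from h.
p must be 7 (only option left). Strike 7 from h.
q has just one choice, so q = 4. Remove 4 from h.
So h = 5.

5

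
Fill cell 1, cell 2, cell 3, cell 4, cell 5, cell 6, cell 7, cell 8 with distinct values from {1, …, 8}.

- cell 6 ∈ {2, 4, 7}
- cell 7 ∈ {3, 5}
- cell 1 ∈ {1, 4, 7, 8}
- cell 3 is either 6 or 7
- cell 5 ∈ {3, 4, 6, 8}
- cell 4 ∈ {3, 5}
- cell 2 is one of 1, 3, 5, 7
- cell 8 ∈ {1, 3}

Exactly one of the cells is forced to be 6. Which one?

Among the 8 variables, 2 fits only cell 6 (and all 8 values in {1, 2, 3, 4, 5, 6, 7, 8} must be used), so cell 6 = 2.
cell 4 and cell 7 between them cover only {3, 5} — a naked pair. Remove those values from cell 2, cell 5, cell 8.
cell 8's domain is down to {1}, so cell 8 = 1. Eliminate 1 elsewhere: cell 1, cell 2.
cell 2 has just one choice, so cell 2 = 7. Strike 7 from cell 1, cell 3.
So 6 goes to cell 3.

cell 3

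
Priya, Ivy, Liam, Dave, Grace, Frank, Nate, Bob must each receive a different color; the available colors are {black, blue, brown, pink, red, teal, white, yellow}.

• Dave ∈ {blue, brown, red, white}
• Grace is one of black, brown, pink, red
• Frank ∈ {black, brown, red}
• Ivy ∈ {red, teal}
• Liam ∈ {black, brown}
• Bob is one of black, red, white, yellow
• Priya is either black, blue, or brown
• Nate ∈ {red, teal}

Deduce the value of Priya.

blue

Among the 8 variables, pink fits only Grace (and all 8 values in {black, blue, brown, pink, red, teal, white, yellow} must be used), so Grace = pink.
Among the 7 still-open variables, yellow fits only Bob (and all 7 values in {black, blue, brown, red, teal, white, yellow} must be used), so Bob = yellow.
Among the 6 still-open variables, white fits only Dave (and all 6 values in {black, blue, brown, red, teal, white} must be used), so Dave = white.
The 5 still-open variables draw from only 5 values {black, blue, brown, red, teal}, so each is used; only Priya can be blue, hence Priya = blue.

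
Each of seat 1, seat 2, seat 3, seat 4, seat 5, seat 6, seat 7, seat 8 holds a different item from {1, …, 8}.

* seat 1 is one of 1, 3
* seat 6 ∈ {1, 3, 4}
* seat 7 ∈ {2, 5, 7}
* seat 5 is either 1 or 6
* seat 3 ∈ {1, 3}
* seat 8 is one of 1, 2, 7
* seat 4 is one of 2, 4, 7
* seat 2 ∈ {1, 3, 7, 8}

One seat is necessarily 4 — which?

Among the 8 variables, 5 fits only seat 7 (and all 8 values in {1, 2, 3, 4, 5, 6, 7, 8} must be used), so seat 7 = 5.
Among the 7 still-open variables, 6 fits only seat 5 (and all 7 values in {1, 2, 3, 4, 6, 7, 8} must be used), so seat 5 = 6.
Among the 6 still-open variables, 8 fits only seat 2 (and all 6 values in {1, 2, 3, 4, 7, 8} must be used), so seat 2 = 8.
seat 1 and seat 3 between them cover only {1, 3} — a naked pair. Remove those values from seat 6, seat 8.
So 4 goes to seat 6.

seat 6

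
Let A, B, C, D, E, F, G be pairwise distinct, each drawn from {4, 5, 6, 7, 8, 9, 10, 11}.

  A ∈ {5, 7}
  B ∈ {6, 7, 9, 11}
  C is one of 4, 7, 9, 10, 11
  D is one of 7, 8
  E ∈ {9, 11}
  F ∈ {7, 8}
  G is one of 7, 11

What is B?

D and F between them cover only {7, 8} — a naked pair. Remove those values from A, B, C, G.
A has just one choice, so A = 5.
G's domain is down to {11}, so G = 11. Eliminate 11 elsewhere: B, C, E.
E has just one choice, so E = 9. Eliminate 9 elsewhere: B, C.
So B = 6.

6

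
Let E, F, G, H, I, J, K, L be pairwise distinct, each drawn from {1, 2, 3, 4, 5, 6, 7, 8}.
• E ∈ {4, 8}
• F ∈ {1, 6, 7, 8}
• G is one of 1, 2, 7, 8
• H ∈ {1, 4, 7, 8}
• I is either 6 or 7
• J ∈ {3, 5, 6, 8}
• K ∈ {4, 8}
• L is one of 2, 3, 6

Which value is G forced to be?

Among the 8 variables, 5 fits only J (and all 8 values in {1, 2, 3, 4, 5, 6, 7, 8} must be used), so J = 5.
The 7 still-open variables together cover exactly {1, 2, 3, 4, 6, 7, 8} — 7 values for 7 variables — and 3 appears only in L's list, so L = 3.
The 6 still-open variables together cover exactly {1, 2, 4, 6, 7, 8} — 6 values for 6 variables — and 2 appears only in G's list, so G = 2.

2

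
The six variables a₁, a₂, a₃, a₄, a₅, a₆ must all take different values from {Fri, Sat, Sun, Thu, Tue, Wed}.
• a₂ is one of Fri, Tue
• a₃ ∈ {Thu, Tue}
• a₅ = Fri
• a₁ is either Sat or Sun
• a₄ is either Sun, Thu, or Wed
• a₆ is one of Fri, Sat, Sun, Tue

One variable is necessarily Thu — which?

a₃

a₅ has just one choice, so a₅ = Fri. So a₂, a₆ can't be Fri.
That leaves a₂ = Tue. Remove Tue from a₃, a₆.
So Thu goes to a₃.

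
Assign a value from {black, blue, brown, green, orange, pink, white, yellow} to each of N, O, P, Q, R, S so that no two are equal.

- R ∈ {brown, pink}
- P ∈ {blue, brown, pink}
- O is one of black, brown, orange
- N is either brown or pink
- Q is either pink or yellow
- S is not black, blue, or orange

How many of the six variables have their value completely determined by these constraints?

2

The 2 variables N and R are confined to {brown, pink}, which locks those values in; drop them from O, P, Q, S.
P has just one choice, so P = blue.
That leaves Q = yellow. So S can't be yellow.
Determined: P=blue, Q=yellow. The other variables each still have more than one consistent value. That makes 2.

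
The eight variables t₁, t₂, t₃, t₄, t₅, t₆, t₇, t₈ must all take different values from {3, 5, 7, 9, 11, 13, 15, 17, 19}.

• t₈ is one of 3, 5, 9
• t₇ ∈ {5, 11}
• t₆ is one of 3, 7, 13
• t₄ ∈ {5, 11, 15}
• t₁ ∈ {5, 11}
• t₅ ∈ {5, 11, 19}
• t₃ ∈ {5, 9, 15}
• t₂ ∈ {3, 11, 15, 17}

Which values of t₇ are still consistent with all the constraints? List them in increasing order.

5, 11

The 2 variables t₁ and t₇ are confined to {5, 11}, which locks those values in; drop them from t₂, t₃, t₄, t₅, t₈.
That leaves t₄ = 15. Eliminate 15 elsewhere: t₂, t₃.
t₅ has just one choice, so t₅ = 19.
t₃'s domain is down to {9}, so t₃ = 9. Remove 9 from t₈.
t₈ must be 3 (only option left). So t₂, t₆ can't be 3.
t₂'s domain is down to {17}, so t₂ = 17.
No further eliminations apply; t₇ can still be any of 5, 11.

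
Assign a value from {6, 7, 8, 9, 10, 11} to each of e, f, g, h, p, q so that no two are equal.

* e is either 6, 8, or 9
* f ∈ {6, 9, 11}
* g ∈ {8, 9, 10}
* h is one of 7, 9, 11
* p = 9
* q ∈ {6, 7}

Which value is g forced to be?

10

p must be 9 (only option left). So e, f, g, h can't be 9.
The 5 still-open variables draw from only 5 values {6, 7, 8, 10, 11}, so each is used; only g can be 10, hence g = 10.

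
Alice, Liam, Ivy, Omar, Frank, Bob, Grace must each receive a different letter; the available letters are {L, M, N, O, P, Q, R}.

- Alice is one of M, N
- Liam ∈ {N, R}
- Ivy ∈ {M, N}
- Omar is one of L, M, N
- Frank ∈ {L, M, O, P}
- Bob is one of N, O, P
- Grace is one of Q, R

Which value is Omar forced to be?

L

The 7 variables draw from only 7 values {L, M, N, O, P, Q, R}, so each is used; only Grace can be Q, hence Grace = Q.
Among the 6 still-open variables, R fits only Liam (and all 6 values in {L, M, N, O, P, R} must be used), so Liam = R.
The 2 variables Alice and Ivy are confined to {M, N}, which locks those values in; drop them from Omar, Frank, Bob.
So Omar = L.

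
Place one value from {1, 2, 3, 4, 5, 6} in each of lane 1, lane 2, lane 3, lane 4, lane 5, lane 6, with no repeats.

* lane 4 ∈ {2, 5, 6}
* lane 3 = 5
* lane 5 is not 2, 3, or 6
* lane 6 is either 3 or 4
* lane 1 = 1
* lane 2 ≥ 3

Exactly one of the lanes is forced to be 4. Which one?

lane 5

lane 1 has just one choice, so lane 1 = 1. Eliminate 1 elsewhere: lane 5.
lane 3 has just one choice, so lane 3 = 5. Remove 5 from lane 2, lane 4, lane 5.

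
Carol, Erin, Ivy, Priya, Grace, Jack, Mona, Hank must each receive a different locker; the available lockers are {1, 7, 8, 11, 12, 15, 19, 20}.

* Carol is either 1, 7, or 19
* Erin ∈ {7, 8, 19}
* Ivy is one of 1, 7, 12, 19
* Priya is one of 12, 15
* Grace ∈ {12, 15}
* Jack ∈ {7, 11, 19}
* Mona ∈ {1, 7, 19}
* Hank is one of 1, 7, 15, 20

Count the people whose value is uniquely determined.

3

Among the 8 variables, 8 fits only Erin (and all 8 values in {1, 7, 8, 11, 12, 15, 19, 20} must be used), so Erin = 8.
The 7 still-open variables draw from only 7 values {1, 7, 11, 12, 15, 19, 20}, so each is used; only Jack can be 11, hence Jack = 11.
The 6 still-open variables draw from only 6 values {1, 7, 12, 15, 19, 20}, so each is used; only Hank can be 20, hence Hank = 20.
The 2 variables Priya and Grace are confined to {12, 15}, which locks those values in; drop them from Ivy.
Determined: Erin=8, Jack=11, Hank=20. The other people each still have more than one consistent value. That makes 3.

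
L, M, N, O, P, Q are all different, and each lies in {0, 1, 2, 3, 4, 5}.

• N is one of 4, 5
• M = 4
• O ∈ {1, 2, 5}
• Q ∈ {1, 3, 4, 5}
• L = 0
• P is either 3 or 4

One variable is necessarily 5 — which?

L must be 0 (only option left).
M has just one choice, so M = 4. So N, P, Q can't be 4.
So 5 goes to N.

N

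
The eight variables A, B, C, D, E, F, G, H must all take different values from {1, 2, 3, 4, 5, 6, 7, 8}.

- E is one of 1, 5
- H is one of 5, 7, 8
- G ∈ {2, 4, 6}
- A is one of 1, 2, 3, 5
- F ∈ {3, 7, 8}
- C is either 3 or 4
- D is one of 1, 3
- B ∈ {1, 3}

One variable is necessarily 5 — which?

The 8 variables together cover exactly {1, 2, 3, 4, 5, 6, 7, 8} — 8 values for 8 variables — and 6 appears only in G's list, so G = 6.
The 7 still-open variables draw from only 7 values {1, 2, 3, 4, 5, 7, 8}, so each is used; only A can be 2, hence A = 2.
The 6 still-open variables draw from only 6 values {1, 3, 4, 5, 7, 8}, so each is used; only C can be 4, hence C = 4.
B and D share exactly the 2 values {1, 3}; by pigeonhole those values go to them, so strike 1, 3 from E, F.
So 5 goes to E.

E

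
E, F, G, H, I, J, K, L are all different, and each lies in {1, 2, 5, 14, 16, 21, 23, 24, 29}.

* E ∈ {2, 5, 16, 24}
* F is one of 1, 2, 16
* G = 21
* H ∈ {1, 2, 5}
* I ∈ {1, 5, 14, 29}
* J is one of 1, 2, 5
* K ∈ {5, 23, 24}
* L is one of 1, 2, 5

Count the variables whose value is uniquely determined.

4

G has just one choice, so G = 21.
H, J, L share exactly the 3 values {1, 2, 5}; by pigeonhole those values go to them, so strike 1, 2, 5 from E, F, I, K.
F has just one choice, so F = 16. Strike 16 from E.
E has just one choice, so E = 24. Remove 24 from K.
K's domain is down to {23}, so K = 23.
Determined: E=24, F=16, G=21, K=23. The other variables each still have more than one consistent value. That makes 4.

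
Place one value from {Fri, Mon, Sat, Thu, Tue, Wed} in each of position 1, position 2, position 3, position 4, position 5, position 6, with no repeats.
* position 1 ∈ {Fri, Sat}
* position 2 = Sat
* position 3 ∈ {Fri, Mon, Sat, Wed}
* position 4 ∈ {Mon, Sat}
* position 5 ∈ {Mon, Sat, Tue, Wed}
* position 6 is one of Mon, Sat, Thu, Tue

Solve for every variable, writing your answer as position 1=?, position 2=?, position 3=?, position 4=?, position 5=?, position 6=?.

position 1=Fri, position 2=Sat, position 3=Wed, position 4=Mon, position 5=Tue, position 6=Thu

position 2 must be Sat (only option left). So position 1, position 3, position 4, position 5, position 6 can't be Sat.
position 4's domain is down to {Mon}, so position 4 = Mon. Strike Mon from position 3, position 5, position 6.
position 1 must be Fri (only option left). So position 3 can't be Fri.
That leaves position 3 = Wed. Remove Wed from position 5.
position 5 must be Tue (only option left). Eliminate Tue elsewhere: position 6.
position 6 has just one choice, so position 6 = Thu.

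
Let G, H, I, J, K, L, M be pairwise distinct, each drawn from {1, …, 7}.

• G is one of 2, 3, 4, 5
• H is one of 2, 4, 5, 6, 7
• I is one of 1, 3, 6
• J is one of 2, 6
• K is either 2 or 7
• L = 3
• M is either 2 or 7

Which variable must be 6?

J

L's domain is down to {3}, so L = 3. Strike 3 from G, I.
The 6 still-open variables draw from only 6 values {1, 2, 4, 5, 6, 7}, so each is used; only I can be 1, hence I = 1.
K and M share exactly the 2 values {2, 7}; by pigeonhole those values go to them, so strike 2, 7 from G, H, J.
So 6 goes to J.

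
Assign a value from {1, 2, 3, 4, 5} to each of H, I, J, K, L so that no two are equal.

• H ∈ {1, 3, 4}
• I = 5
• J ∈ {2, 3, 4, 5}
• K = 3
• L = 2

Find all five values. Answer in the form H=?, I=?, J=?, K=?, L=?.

H=1, I=5, J=4, K=3, L=2

I's domain is down to {5}, so I = 5. So J can't be 5.
K's domain is down to {3}, so K = 3. So H, J can't be 3.
That leaves L = 2. Strike 2 from J.
J's domain is down to {4}, so J = 4. Strike 4 from H.
That leaves H = 1.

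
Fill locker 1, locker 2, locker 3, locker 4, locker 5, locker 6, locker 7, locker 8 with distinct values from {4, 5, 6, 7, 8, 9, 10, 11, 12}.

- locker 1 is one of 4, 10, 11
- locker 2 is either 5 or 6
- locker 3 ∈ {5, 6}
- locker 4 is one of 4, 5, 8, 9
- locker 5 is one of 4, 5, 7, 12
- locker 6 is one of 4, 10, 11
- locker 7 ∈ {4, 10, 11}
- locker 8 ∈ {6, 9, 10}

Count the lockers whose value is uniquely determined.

2

locker 2 and locker 3 between them cover only {5, 6} — a naked pair. Remove those values from locker 4, locker 5, locker 8.
locker 1, locker 6, locker 7 between them cover only {4, 10, 11} — a naked triple. Remove those values from locker 4, locker 5, locker 8.
locker 8 must be 9 (only option left). Strike 9 from locker 4.
locker 4 has just one choice, so locker 4 = 8.
Determined: locker 4=8, locker 8=9. The other lockers each still have more than one consistent value. That makes 2.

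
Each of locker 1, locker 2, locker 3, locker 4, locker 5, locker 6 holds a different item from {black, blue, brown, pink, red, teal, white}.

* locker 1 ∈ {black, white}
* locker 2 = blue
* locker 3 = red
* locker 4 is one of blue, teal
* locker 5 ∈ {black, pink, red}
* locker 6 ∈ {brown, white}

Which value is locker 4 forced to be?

teal

locker 2 has just one choice, so locker 2 = blue. Strike blue from locker 4.
So locker 4 = teal.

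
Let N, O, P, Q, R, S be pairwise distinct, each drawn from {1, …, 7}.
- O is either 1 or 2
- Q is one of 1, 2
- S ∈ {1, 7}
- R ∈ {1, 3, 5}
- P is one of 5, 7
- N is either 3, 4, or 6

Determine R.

O and Q between them cover only {1, 2} — a naked pair. Remove those values from R, S.
S's domain is down to {7}, so S = 7. Remove 7 from P.
P's domain is down to {5}, so P = 5. Eliminate 5 elsewhere: R.
So R = 3.

3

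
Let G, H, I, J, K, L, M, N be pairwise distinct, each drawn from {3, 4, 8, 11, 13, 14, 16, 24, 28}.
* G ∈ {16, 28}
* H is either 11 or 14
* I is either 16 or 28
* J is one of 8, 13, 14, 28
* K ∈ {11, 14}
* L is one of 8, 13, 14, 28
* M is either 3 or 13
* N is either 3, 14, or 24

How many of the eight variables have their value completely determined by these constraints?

The 8 variables together cover exactly {3, 8, 11, 13, 14, 16, 24, 28} — 8 values for 8 variables — and 24 appears only in N's list, so N = 24.
The 7 still-open variables together cover exactly {3, 8, 11, 13, 14, 16, 28} — 7 values for 7 variables — and 3 appears only in M's list, so M = 3.
G and I share exactly the 2 values {16, 28}; by pigeonhole those values go to them, so strike 16, 28 from J, L.
H and K between them cover only {11, 14} — a naked pair. Remove those values from J, L.
Determined: M=3, N=24. The other variables each still have more than one consistent value. That makes 2.

2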